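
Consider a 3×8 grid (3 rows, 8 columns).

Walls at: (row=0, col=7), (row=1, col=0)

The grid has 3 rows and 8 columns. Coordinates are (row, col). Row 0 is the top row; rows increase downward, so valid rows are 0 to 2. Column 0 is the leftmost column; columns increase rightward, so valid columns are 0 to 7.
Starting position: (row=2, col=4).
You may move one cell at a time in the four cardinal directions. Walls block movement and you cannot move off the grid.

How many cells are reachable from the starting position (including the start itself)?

BFS flood-fill from (row=2, col=4):
  Distance 0: (row=2, col=4)
  Distance 1: (row=1, col=4), (row=2, col=3), (row=2, col=5)
  Distance 2: (row=0, col=4), (row=1, col=3), (row=1, col=5), (row=2, col=2), (row=2, col=6)
  Distance 3: (row=0, col=3), (row=0, col=5), (row=1, col=2), (row=1, col=6), (row=2, col=1), (row=2, col=7)
  Distance 4: (row=0, col=2), (row=0, col=6), (row=1, col=1), (row=1, col=7), (row=2, col=0)
  Distance 5: (row=0, col=1)
  Distance 6: (row=0, col=0)
Total reachable: 22 (grid has 22 open cells total)

Answer: Reachable cells: 22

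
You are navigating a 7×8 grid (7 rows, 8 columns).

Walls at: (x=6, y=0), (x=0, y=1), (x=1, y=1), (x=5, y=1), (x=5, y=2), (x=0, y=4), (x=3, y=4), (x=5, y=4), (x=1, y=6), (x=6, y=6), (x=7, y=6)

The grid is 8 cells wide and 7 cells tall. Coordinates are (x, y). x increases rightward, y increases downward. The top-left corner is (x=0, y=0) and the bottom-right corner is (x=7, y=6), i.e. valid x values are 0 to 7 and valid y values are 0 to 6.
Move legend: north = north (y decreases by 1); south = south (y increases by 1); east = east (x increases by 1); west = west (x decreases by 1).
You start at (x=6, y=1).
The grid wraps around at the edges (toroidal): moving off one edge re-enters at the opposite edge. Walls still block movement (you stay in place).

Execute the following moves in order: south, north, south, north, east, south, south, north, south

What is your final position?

Start: (x=6, y=1)
  south (south): (x=6, y=1) -> (x=6, y=2)
  north (north): (x=6, y=2) -> (x=6, y=1)
  south (south): (x=6, y=1) -> (x=6, y=2)
  north (north): (x=6, y=2) -> (x=6, y=1)
  east (east): (x=6, y=1) -> (x=7, y=1)
  south (south): (x=7, y=1) -> (x=7, y=2)
  south (south): (x=7, y=2) -> (x=7, y=3)
  north (north): (x=7, y=3) -> (x=7, y=2)
  south (south): (x=7, y=2) -> (x=7, y=3)
Final: (x=7, y=3)

Answer: Final position: (x=7, y=3)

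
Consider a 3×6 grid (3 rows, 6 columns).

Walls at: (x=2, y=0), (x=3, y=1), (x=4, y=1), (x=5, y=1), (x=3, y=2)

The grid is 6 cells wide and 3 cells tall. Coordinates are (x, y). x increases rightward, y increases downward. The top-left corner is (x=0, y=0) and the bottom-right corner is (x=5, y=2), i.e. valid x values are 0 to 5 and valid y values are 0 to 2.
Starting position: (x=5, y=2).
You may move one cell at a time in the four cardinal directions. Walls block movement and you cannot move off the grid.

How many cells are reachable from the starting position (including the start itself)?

Answer: Reachable cells: 2

Derivation:
BFS flood-fill from (x=5, y=2):
  Distance 0: (x=5, y=2)
  Distance 1: (x=4, y=2)
Total reachable: 2 (grid has 13 open cells total)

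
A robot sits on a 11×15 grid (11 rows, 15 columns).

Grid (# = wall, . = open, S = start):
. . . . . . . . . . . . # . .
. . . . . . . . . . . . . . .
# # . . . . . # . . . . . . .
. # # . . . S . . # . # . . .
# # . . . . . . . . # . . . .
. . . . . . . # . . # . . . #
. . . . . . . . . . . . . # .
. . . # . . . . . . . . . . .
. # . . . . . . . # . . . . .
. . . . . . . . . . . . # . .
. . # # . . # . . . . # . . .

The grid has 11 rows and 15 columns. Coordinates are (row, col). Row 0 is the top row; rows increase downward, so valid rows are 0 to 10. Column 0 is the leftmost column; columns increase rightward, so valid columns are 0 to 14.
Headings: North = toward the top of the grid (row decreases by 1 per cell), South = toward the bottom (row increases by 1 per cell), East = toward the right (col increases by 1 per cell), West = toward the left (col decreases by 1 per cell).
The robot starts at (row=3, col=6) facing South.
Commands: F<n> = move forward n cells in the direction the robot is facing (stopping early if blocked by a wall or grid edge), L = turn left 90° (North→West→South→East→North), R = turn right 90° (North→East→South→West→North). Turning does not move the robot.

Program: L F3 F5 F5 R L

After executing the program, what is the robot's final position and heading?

Start: (row=3, col=6), facing South
  L: turn left, now facing East
  F3: move forward 2/3 (blocked), now at (row=3, col=8)
  F5: move forward 0/5 (blocked), now at (row=3, col=8)
  F5: move forward 0/5 (blocked), now at (row=3, col=8)
  R: turn right, now facing South
  L: turn left, now facing East
Final: (row=3, col=8), facing East

Answer: Final position: (row=3, col=8), facing East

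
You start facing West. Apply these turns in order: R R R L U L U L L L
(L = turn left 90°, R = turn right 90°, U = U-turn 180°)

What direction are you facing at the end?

Start: West
  R (right (90° clockwise)) -> North
  R (right (90° clockwise)) -> East
  R (right (90° clockwise)) -> South
  L (left (90° counter-clockwise)) -> East
  U (U-turn (180°)) -> West
  L (left (90° counter-clockwise)) -> South
  U (U-turn (180°)) -> North
  L (left (90° counter-clockwise)) -> West
  L (left (90° counter-clockwise)) -> South
  L (left (90° counter-clockwise)) -> East
Final: East

Answer: Final heading: East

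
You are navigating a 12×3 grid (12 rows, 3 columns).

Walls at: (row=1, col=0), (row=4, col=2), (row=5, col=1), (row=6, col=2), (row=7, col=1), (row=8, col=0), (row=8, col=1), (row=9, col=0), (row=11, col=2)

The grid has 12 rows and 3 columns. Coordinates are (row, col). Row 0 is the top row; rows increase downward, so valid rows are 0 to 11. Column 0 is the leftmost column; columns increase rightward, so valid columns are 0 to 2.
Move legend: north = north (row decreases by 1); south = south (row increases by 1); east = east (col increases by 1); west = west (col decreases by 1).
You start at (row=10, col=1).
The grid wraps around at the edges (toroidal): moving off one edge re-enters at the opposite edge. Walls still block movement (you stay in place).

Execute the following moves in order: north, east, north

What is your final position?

Start: (row=10, col=1)
  north (north): (row=10, col=1) -> (row=9, col=1)
  east (east): (row=9, col=1) -> (row=9, col=2)
  north (north): (row=9, col=2) -> (row=8, col=2)
Final: (row=8, col=2)

Answer: Final position: (row=8, col=2)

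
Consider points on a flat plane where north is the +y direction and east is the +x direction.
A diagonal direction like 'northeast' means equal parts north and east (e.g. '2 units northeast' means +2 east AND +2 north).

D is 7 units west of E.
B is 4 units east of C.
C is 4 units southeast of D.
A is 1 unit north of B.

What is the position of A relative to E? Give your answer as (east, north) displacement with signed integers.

Place E at the origin (east=0, north=0).
  D is 7 units west of E: delta (east=-7, north=+0); D at (east=-7, north=0).
  C is 4 units southeast of D: delta (east=+4, north=-4); C at (east=-3, north=-4).
  B is 4 units east of C: delta (east=+4, north=+0); B at (east=1, north=-4).
  A is 1 unit north of B: delta (east=+0, north=+1); A at (east=1, north=-3).
Therefore A relative to E: (east=1, north=-3).

Answer: A is at (east=1, north=-3) relative to E.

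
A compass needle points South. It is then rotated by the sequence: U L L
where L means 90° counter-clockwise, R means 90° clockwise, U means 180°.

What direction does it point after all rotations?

Answer: Final heading: South

Derivation:
Start: South
  U (U-turn (180°)) -> North
  L (left (90° counter-clockwise)) -> West
  L (left (90° counter-clockwise)) -> South
Final: South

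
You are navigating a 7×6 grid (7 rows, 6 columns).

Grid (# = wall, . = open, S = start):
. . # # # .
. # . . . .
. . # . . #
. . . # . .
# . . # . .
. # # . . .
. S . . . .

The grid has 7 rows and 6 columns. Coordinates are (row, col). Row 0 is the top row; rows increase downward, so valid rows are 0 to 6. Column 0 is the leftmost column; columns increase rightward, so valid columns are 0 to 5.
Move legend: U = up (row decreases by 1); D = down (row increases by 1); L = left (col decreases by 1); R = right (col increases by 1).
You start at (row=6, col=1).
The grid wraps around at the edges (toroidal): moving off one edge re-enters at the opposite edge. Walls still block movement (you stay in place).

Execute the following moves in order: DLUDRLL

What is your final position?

Start: (row=6, col=1)
  D (down): (row=6, col=1) -> (row=0, col=1)
  L (left): (row=0, col=1) -> (row=0, col=0)
  U (up): (row=0, col=0) -> (row=6, col=0)
  D (down): (row=6, col=0) -> (row=0, col=0)
  R (right): (row=0, col=0) -> (row=0, col=1)
  L (left): (row=0, col=1) -> (row=0, col=0)
  L (left): (row=0, col=0) -> (row=0, col=5)
Final: (row=0, col=5)

Answer: Final position: (row=0, col=5)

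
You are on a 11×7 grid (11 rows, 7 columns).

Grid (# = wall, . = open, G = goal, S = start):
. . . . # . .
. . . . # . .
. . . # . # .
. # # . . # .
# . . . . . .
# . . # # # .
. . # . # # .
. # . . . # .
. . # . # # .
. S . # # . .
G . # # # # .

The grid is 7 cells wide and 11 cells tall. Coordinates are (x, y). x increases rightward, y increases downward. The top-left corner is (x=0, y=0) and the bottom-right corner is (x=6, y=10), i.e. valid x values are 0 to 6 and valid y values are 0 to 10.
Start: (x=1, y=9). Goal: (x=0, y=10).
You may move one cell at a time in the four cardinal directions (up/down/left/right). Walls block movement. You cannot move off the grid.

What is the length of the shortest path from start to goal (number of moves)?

BFS from (x=1, y=9) until reaching (x=0, y=10):
  Distance 0: (x=1, y=9)
  Distance 1: (x=1, y=8), (x=0, y=9), (x=2, y=9), (x=1, y=10)
  Distance 2: (x=0, y=8), (x=0, y=10)  <- goal reached here
One shortest path (2 moves): (x=1, y=9) -> (x=0, y=9) -> (x=0, y=10)

Answer: Shortest path length: 2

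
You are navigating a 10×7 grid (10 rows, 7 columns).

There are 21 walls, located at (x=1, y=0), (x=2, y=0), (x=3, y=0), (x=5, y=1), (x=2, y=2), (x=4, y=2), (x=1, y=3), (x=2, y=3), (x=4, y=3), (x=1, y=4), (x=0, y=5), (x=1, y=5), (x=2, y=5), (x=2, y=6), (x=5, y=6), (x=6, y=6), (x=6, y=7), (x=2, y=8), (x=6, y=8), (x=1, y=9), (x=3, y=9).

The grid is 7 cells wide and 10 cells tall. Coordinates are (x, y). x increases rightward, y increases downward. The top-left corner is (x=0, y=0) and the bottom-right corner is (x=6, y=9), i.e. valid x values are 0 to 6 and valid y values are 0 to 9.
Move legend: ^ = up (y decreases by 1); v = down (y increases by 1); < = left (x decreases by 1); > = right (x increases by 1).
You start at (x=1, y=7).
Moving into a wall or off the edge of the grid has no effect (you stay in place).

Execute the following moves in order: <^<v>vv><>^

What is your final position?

Start: (x=1, y=7)
  < (left): (x=1, y=7) -> (x=0, y=7)
  ^ (up): (x=0, y=7) -> (x=0, y=6)
  < (left): blocked, stay at (x=0, y=6)
  v (down): (x=0, y=6) -> (x=0, y=7)
  > (right): (x=0, y=7) -> (x=1, y=7)
  v (down): (x=1, y=7) -> (x=1, y=8)
  v (down): blocked, stay at (x=1, y=8)
  > (right): blocked, stay at (x=1, y=8)
  < (left): (x=1, y=8) -> (x=0, y=8)
  > (right): (x=0, y=8) -> (x=1, y=8)
  ^ (up): (x=1, y=8) -> (x=1, y=7)
Final: (x=1, y=7)

Answer: Final position: (x=1, y=7)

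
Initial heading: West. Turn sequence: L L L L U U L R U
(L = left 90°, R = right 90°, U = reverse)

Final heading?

Answer: Final heading: East

Derivation:
Start: West
  L (left (90° counter-clockwise)) -> South
  L (left (90° counter-clockwise)) -> East
  L (left (90° counter-clockwise)) -> North
  L (left (90° counter-clockwise)) -> West
  U (U-turn (180°)) -> East
  U (U-turn (180°)) -> West
  L (left (90° counter-clockwise)) -> South
  R (right (90° clockwise)) -> West
  U (U-turn (180°)) -> East
Final: East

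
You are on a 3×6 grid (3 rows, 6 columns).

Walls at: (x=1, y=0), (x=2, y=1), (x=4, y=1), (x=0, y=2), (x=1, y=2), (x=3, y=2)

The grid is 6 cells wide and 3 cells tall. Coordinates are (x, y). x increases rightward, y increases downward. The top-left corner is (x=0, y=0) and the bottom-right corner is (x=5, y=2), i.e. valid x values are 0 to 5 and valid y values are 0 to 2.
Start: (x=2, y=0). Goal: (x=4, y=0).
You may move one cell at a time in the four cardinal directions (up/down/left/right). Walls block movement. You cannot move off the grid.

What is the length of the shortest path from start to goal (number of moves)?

BFS from (x=2, y=0) until reaching (x=4, y=0):
  Distance 0: (x=2, y=0)
  Distance 1: (x=3, y=0)
  Distance 2: (x=4, y=0), (x=3, y=1)  <- goal reached here
One shortest path (2 moves): (x=2, y=0) -> (x=3, y=0) -> (x=4, y=0)

Answer: Shortest path length: 2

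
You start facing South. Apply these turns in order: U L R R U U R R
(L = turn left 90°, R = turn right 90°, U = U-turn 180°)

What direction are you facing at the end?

Start: South
  U (U-turn (180°)) -> North
  L (left (90° counter-clockwise)) -> West
  R (right (90° clockwise)) -> North
  R (right (90° clockwise)) -> East
  U (U-turn (180°)) -> West
  U (U-turn (180°)) -> East
  R (right (90° clockwise)) -> South
  R (right (90° clockwise)) -> West
Final: West

Answer: Final heading: West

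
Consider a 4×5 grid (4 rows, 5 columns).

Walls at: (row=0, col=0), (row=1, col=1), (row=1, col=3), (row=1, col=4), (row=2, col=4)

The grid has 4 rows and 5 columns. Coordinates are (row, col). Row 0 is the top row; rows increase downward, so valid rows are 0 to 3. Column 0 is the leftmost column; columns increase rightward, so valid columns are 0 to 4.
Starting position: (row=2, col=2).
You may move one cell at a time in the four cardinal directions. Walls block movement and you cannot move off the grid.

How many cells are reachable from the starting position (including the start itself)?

BFS flood-fill from (row=2, col=2):
  Distance 0: (row=2, col=2)
  Distance 1: (row=1, col=2), (row=2, col=1), (row=2, col=3), (row=3, col=2)
  Distance 2: (row=0, col=2), (row=2, col=0), (row=3, col=1), (row=3, col=3)
  Distance 3: (row=0, col=1), (row=0, col=3), (row=1, col=0), (row=3, col=0), (row=3, col=4)
  Distance 4: (row=0, col=4)
Total reachable: 15 (grid has 15 open cells total)

Answer: Reachable cells: 15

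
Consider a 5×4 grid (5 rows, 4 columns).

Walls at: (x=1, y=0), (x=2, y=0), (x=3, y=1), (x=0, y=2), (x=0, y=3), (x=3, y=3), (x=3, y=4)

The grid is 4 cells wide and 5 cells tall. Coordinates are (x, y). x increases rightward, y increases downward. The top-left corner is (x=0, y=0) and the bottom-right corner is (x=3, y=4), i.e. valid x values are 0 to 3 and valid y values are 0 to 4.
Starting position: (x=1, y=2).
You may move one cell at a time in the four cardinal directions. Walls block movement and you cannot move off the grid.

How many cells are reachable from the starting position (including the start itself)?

Answer: Reachable cells: 12

Derivation:
BFS flood-fill from (x=1, y=2):
  Distance 0: (x=1, y=2)
  Distance 1: (x=1, y=1), (x=2, y=2), (x=1, y=3)
  Distance 2: (x=0, y=1), (x=2, y=1), (x=3, y=2), (x=2, y=3), (x=1, y=4)
  Distance 3: (x=0, y=0), (x=0, y=4), (x=2, y=4)
Total reachable: 12 (grid has 13 open cells total)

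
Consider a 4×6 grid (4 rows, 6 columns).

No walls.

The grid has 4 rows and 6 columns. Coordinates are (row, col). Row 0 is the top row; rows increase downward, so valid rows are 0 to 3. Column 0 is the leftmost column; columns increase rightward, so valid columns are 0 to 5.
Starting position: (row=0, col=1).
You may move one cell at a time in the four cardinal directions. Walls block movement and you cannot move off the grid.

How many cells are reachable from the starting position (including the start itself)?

BFS flood-fill from (row=0, col=1):
  Distance 0: (row=0, col=1)
  Distance 1: (row=0, col=0), (row=0, col=2), (row=1, col=1)
  Distance 2: (row=0, col=3), (row=1, col=0), (row=1, col=2), (row=2, col=1)
  Distance 3: (row=0, col=4), (row=1, col=3), (row=2, col=0), (row=2, col=2), (row=3, col=1)
  Distance 4: (row=0, col=5), (row=1, col=4), (row=2, col=3), (row=3, col=0), (row=3, col=2)
  Distance 5: (row=1, col=5), (row=2, col=4), (row=3, col=3)
  Distance 6: (row=2, col=5), (row=3, col=4)
  Distance 7: (row=3, col=5)
Total reachable: 24 (grid has 24 open cells total)

Answer: Reachable cells: 24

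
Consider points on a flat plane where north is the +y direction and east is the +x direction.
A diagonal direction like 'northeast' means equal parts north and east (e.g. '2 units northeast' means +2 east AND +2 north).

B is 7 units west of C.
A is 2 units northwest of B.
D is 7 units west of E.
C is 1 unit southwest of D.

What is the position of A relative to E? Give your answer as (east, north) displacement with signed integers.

Place E at the origin (east=0, north=0).
  D is 7 units west of E: delta (east=-7, north=+0); D at (east=-7, north=0).
  C is 1 unit southwest of D: delta (east=-1, north=-1); C at (east=-8, north=-1).
  B is 7 units west of C: delta (east=-7, north=+0); B at (east=-15, north=-1).
  A is 2 units northwest of B: delta (east=-2, north=+2); A at (east=-17, north=1).
Therefore A relative to E: (east=-17, north=1).

Answer: A is at (east=-17, north=1) relative to E.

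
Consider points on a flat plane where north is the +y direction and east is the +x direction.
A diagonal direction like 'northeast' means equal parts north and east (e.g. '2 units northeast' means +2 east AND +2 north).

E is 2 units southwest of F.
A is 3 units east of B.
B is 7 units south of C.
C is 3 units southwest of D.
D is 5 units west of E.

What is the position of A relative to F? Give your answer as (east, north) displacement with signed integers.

Answer: A is at (east=-7, north=-12) relative to F.

Derivation:
Place F at the origin (east=0, north=0).
  E is 2 units southwest of F: delta (east=-2, north=-2); E at (east=-2, north=-2).
  D is 5 units west of E: delta (east=-5, north=+0); D at (east=-7, north=-2).
  C is 3 units southwest of D: delta (east=-3, north=-3); C at (east=-10, north=-5).
  B is 7 units south of C: delta (east=+0, north=-7); B at (east=-10, north=-12).
  A is 3 units east of B: delta (east=+3, north=+0); A at (east=-7, north=-12).
Therefore A relative to F: (east=-7, north=-12).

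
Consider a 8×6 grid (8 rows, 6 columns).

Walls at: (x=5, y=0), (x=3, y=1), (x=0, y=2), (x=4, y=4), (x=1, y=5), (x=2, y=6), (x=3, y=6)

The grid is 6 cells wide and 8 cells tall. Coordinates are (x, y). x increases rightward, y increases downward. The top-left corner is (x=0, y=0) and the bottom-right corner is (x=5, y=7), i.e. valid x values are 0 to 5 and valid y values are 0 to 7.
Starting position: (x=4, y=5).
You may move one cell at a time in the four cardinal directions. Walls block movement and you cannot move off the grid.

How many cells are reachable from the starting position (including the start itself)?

Answer: Reachable cells: 41

Derivation:
BFS flood-fill from (x=4, y=5):
  Distance 0: (x=4, y=5)
  Distance 1: (x=3, y=5), (x=5, y=5), (x=4, y=6)
  Distance 2: (x=3, y=4), (x=5, y=4), (x=2, y=5), (x=5, y=6), (x=4, y=7)
  Distance 3: (x=3, y=3), (x=5, y=3), (x=2, y=4), (x=3, y=7), (x=5, y=7)
  Distance 4: (x=3, y=2), (x=5, y=2), (x=2, y=3), (x=4, y=3), (x=1, y=4), (x=2, y=7)
  Distance 5: (x=5, y=1), (x=2, y=2), (x=4, y=2), (x=1, y=3), (x=0, y=4), (x=1, y=7)
  Distance 6: (x=2, y=1), (x=4, y=1), (x=1, y=2), (x=0, y=3), (x=0, y=5), (x=1, y=6), (x=0, y=7)
  Distance 7: (x=2, y=0), (x=4, y=0), (x=1, y=1), (x=0, y=6)
  Distance 8: (x=1, y=0), (x=3, y=0), (x=0, y=1)
  Distance 9: (x=0, y=0)
Total reachable: 41 (grid has 41 open cells total)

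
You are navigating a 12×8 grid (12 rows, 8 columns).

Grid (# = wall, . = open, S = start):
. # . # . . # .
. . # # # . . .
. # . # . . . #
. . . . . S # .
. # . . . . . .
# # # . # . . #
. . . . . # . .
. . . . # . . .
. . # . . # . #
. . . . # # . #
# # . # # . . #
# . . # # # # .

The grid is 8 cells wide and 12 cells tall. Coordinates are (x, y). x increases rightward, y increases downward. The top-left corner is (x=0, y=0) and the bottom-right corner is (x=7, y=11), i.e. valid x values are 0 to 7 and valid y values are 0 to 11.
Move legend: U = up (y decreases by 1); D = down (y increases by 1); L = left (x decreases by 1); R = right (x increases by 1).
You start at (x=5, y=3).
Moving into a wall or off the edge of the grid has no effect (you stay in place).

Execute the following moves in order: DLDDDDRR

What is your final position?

Start: (x=5, y=3)
  D (down): (x=5, y=3) -> (x=5, y=4)
  L (left): (x=5, y=4) -> (x=4, y=4)
  [×4]D (down): blocked, stay at (x=4, y=4)
  R (right): (x=4, y=4) -> (x=5, y=4)
  R (right): (x=5, y=4) -> (x=6, y=4)
Final: (x=6, y=4)

Answer: Final position: (x=6, y=4)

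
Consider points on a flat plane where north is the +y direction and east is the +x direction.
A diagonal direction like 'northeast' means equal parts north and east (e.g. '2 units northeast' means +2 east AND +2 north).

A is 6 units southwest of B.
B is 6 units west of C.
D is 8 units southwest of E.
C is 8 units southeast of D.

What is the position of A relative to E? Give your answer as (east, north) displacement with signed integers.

Answer: A is at (east=-12, north=-22) relative to E.

Derivation:
Place E at the origin (east=0, north=0).
  D is 8 units southwest of E: delta (east=-8, north=-8); D at (east=-8, north=-8).
  C is 8 units southeast of D: delta (east=+8, north=-8); C at (east=0, north=-16).
  B is 6 units west of C: delta (east=-6, north=+0); B at (east=-6, north=-16).
  A is 6 units southwest of B: delta (east=-6, north=-6); A at (east=-12, north=-22).
Therefore A relative to E: (east=-12, north=-22).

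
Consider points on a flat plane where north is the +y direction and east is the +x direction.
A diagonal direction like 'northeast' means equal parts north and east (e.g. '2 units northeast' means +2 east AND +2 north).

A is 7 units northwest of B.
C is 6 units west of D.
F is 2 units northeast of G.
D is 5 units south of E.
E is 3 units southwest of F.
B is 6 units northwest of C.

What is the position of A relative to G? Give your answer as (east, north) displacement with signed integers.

Place G at the origin (east=0, north=0).
  F is 2 units northeast of G: delta (east=+2, north=+2); F at (east=2, north=2).
  E is 3 units southwest of F: delta (east=-3, north=-3); E at (east=-1, north=-1).
  D is 5 units south of E: delta (east=+0, north=-5); D at (east=-1, north=-6).
  C is 6 units west of D: delta (east=-6, north=+0); C at (east=-7, north=-6).
  B is 6 units northwest of C: delta (east=-6, north=+6); B at (east=-13, north=0).
  A is 7 units northwest of B: delta (east=-7, north=+7); A at (east=-20, north=7).
Therefore A relative to G: (east=-20, north=7).

Answer: A is at (east=-20, north=7) relative to G.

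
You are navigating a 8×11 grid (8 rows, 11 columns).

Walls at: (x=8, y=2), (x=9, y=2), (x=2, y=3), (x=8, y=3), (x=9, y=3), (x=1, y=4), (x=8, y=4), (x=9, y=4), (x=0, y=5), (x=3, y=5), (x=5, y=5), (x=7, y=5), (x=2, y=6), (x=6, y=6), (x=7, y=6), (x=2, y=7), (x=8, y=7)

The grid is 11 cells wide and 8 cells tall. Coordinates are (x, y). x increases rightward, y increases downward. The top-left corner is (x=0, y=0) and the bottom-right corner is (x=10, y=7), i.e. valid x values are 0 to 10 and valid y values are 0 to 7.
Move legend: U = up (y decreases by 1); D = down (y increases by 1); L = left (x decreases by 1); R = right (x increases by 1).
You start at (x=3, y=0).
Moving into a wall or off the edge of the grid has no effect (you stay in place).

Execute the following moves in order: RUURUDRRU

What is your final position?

Answer: Final position: (x=7, y=0)

Derivation:
Start: (x=3, y=0)
  R (right): (x=3, y=0) -> (x=4, y=0)
  U (up): blocked, stay at (x=4, y=0)
  U (up): blocked, stay at (x=4, y=0)
  R (right): (x=4, y=0) -> (x=5, y=0)
  U (up): blocked, stay at (x=5, y=0)
  D (down): (x=5, y=0) -> (x=5, y=1)
  R (right): (x=5, y=1) -> (x=6, y=1)
  R (right): (x=6, y=1) -> (x=7, y=1)
  U (up): (x=7, y=1) -> (x=7, y=0)
Final: (x=7, y=0)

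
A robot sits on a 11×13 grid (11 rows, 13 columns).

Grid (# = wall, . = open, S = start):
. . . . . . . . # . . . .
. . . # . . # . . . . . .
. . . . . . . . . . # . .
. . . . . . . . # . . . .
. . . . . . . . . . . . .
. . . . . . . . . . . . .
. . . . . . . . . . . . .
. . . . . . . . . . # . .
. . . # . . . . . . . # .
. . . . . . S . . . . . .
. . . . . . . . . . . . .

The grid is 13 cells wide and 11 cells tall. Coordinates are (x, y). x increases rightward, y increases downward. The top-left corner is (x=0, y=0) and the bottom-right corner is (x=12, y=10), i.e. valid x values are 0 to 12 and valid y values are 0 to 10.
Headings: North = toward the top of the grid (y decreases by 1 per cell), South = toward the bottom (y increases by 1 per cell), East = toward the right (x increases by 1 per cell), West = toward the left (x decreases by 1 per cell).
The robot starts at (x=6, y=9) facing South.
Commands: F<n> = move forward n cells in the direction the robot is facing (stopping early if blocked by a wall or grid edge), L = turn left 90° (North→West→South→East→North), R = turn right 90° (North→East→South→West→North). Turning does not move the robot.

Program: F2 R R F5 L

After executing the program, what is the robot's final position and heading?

Answer: Final position: (x=6, y=5), facing West

Derivation:
Start: (x=6, y=9), facing South
  F2: move forward 1/2 (blocked), now at (x=6, y=10)
  R: turn right, now facing West
  R: turn right, now facing North
  F5: move forward 5, now at (x=6, y=5)
  L: turn left, now facing West
Final: (x=6, y=5), facing West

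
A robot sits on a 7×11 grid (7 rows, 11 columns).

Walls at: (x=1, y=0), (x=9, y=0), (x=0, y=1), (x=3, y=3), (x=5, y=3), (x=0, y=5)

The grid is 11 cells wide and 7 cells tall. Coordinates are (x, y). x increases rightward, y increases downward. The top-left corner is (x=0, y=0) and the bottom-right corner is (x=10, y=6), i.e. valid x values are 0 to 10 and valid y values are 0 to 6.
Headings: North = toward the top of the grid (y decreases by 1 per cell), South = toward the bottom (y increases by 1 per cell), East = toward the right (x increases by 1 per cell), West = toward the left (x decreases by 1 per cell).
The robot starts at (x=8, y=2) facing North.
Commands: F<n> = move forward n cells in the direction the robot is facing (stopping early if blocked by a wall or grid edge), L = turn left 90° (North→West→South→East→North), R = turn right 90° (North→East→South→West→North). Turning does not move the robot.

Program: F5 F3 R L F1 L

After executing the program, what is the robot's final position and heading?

Start: (x=8, y=2), facing North
  F5: move forward 2/5 (blocked), now at (x=8, y=0)
  F3: move forward 0/3 (blocked), now at (x=8, y=0)
  R: turn right, now facing East
  L: turn left, now facing North
  F1: move forward 0/1 (blocked), now at (x=8, y=0)
  L: turn left, now facing West
Final: (x=8, y=0), facing West

Answer: Final position: (x=8, y=0), facing West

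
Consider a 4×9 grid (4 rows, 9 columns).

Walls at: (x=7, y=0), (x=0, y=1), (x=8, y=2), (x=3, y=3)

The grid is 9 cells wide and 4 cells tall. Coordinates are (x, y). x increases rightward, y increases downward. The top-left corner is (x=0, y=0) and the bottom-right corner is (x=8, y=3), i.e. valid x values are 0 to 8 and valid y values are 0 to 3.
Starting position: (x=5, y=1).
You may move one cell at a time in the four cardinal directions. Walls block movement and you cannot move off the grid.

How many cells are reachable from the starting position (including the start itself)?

BFS flood-fill from (x=5, y=1):
  Distance 0: (x=5, y=1)
  Distance 1: (x=5, y=0), (x=4, y=1), (x=6, y=1), (x=5, y=2)
  Distance 2: (x=4, y=0), (x=6, y=0), (x=3, y=1), (x=7, y=1), (x=4, y=2), (x=6, y=2), (x=5, y=3)
  Distance 3: (x=3, y=0), (x=2, y=1), (x=8, y=1), (x=3, y=2), (x=7, y=2), (x=4, y=3), (x=6, y=3)
  Distance 4: (x=2, y=0), (x=8, y=0), (x=1, y=1), (x=2, y=2), (x=7, y=3)
  Distance 5: (x=1, y=0), (x=1, y=2), (x=2, y=3), (x=8, y=3)
  Distance 6: (x=0, y=0), (x=0, y=2), (x=1, y=3)
  Distance 7: (x=0, y=3)
Total reachable: 32 (grid has 32 open cells total)

Answer: Reachable cells: 32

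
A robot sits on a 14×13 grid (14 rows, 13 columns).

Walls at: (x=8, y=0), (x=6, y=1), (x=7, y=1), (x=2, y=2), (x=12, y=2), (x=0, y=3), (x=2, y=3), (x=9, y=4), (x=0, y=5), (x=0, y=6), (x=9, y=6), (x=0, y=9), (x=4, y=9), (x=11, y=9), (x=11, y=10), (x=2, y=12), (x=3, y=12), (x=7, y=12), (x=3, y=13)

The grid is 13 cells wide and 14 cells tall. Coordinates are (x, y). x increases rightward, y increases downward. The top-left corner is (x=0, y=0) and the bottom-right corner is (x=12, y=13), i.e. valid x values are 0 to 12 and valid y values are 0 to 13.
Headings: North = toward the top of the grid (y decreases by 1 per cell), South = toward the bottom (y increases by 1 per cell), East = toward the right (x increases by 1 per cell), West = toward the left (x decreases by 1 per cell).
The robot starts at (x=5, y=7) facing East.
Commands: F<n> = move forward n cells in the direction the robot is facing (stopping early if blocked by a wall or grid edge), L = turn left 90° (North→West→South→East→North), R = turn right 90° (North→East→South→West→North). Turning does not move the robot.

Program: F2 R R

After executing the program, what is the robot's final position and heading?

Start: (x=5, y=7), facing East
  F2: move forward 2, now at (x=7, y=7)
  R: turn right, now facing South
  R: turn right, now facing West
Final: (x=7, y=7), facing West

Answer: Final position: (x=7, y=7), facing West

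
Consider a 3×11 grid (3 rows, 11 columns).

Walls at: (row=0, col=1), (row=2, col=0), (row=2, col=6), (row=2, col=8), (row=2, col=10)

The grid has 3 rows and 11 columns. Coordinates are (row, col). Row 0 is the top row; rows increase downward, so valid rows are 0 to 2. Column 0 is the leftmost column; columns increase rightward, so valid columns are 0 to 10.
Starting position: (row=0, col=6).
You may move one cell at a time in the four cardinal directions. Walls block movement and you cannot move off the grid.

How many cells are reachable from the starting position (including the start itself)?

BFS flood-fill from (row=0, col=6):
  Distance 0: (row=0, col=6)
  Distance 1: (row=0, col=5), (row=0, col=7), (row=1, col=6)
  Distance 2: (row=0, col=4), (row=0, col=8), (row=1, col=5), (row=1, col=7)
  Distance 3: (row=0, col=3), (row=0, col=9), (row=1, col=4), (row=1, col=8), (row=2, col=5), (row=2, col=7)
  Distance 4: (row=0, col=2), (row=0, col=10), (row=1, col=3), (row=1, col=9), (row=2, col=4)
  Distance 5: (row=1, col=2), (row=1, col=10), (row=2, col=3), (row=2, col=9)
  Distance 6: (row=1, col=1), (row=2, col=2)
  Distance 7: (row=1, col=0), (row=2, col=1)
  Distance 8: (row=0, col=0)
Total reachable: 28 (grid has 28 open cells total)

Answer: Reachable cells: 28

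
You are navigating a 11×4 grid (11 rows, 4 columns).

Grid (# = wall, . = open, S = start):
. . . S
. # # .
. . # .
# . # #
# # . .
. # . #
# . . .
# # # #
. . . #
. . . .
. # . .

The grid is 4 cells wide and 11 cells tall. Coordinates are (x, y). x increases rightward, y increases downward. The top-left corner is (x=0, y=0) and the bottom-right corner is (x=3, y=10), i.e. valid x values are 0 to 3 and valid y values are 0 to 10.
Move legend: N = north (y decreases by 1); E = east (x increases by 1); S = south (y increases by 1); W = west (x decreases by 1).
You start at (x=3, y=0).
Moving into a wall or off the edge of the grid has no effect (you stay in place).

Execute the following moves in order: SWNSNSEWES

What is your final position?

Answer: Final position: (x=3, y=2)

Derivation:
Start: (x=3, y=0)
  S (south): (x=3, y=0) -> (x=3, y=1)
  W (west): blocked, stay at (x=3, y=1)
  N (north): (x=3, y=1) -> (x=3, y=0)
  S (south): (x=3, y=0) -> (x=3, y=1)
  N (north): (x=3, y=1) -> (x=3, y=0)
  S (south): (x=3, y=0) -> (x=3, y=1)
  E (east): blocked, stay at (x=3, y=1)
  W (west): blocked, stay at (x=3, y=1)
  E (east): blocked, stay at (x=3, y=1)
  S (south): (x=3, y=1) -> (x=3, y=2)
Final: (x=3, y=2)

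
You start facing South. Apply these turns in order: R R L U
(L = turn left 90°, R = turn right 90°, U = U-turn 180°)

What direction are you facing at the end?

Start: South
  R (right (90° clockwise)) -> West
  R (right (90° clockwise)) -> North
  L (left (90° counter-clockwise)) -> West
  U (U-turn (180°)) -> East
Final: East

Answer: Final heading: East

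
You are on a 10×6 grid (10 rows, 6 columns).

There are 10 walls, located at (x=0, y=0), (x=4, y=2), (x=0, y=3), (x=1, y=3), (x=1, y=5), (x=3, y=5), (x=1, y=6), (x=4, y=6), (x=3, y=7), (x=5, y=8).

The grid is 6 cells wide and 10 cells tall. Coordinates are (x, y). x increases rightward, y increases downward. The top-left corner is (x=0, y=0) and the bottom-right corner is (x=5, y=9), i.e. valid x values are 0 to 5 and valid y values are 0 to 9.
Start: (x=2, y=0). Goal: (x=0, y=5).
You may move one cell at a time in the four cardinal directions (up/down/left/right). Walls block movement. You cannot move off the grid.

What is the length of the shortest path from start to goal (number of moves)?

Answer: Shortest path length: 7

Derivation:
BFS from (x=2, y=0) until reaching (x=0, y=5):
  Distance 0: (x=2, y=0)
  Distance 1: (x=1, y=0), (x=3, y=0), (x=2, y=1)
  Distance 2: (x=4, y=0), (x=1, y=1), (x=3, y=1), (x=2, y=2)
  Distance 3: (x=5, y=0), (x=0, y=1), (x=4, y=1), (x=1, y=2), (x=3, y=2), (x=2, y=3)
  Distance 4: (x=5, y=1), (x=0, y=2), (x=3, y=3), (x=2, y=4)
  Distance 5: (x=5, y=2), (x=4, y=3), (x=1, y=4), (x=3, y=4), (x=2, y=5)
  Distance 6: (x=5, y=3), (x=0, y=4), (x=4, y=4), (x=2, y=6)
  Distance 7: (x=5, y=4), (x=0, y=5), (x=4, y=5), (x=3, y=6), (x=2, y=7)  <- goal reached here
One shortest path (7 moves): (x=2, y=0) -> (x=2, y=1) -> (x=2, y=2) -> (x=2, y=3) -> (x=2, y=4) -> (x=1, y=4) -> (x=0, y=4) -> (x=0, y=5)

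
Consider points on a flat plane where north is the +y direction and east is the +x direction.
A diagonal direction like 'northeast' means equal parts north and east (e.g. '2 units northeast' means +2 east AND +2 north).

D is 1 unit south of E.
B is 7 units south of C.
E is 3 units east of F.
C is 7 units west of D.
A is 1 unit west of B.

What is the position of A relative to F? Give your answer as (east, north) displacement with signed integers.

Answer: A is at (east=-5, north=-8) relative to F.

Derivation:
Place F at the origin (east=0, north=0).
  E is 3 units east of F: delta (east=+3, north=+0); E at (east=3, north=0).
  D is 1 unit south of E: delta (east=+0, north=-1); D at (east=3, north=-1).
  C is 7 units west of D: delta (east=-7, north=+0); C at (east=-4, north=-1).
  B is 7 units south of C: delta (east=+0, north=-7); B at (east=-4, north=-8).
  A is 1 unit west of B: delta (east=-1, north=+0); A at (east=-5, north=-8).
Therefore A relative to F: (east=-5, north=-8).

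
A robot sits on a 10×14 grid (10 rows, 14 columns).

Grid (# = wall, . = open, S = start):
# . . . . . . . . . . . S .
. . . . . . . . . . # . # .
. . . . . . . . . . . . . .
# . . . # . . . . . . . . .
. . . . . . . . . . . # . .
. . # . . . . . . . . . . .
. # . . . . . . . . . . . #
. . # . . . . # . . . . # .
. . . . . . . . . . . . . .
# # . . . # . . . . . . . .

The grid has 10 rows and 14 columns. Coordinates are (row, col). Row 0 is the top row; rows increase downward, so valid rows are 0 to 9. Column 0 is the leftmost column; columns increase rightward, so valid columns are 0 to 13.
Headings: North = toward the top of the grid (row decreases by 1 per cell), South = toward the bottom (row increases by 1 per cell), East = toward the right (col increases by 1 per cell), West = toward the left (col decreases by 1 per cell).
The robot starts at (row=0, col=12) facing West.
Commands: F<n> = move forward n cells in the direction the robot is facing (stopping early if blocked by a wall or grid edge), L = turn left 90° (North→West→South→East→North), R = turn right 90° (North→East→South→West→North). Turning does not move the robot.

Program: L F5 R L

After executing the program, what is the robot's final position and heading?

Start: (row=0, col=12), facing West
  L: turn left, now facing South
  F5: move forward 0/5 (blocked), now at (row=0, col=12)
  R: turn right, now facing West
  L: turn left, now facing South
Final: (row=0, col=12), facing South

Answer: Final position: (row=0, col=12), facing South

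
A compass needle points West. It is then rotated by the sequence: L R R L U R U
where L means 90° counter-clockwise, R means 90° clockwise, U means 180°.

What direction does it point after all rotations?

Answer: Final heading: North

Derivation:
Start: West
  L (left (90° counter-clockwise)) -> South
  R (right (90° clockwise)) -> West
  R (right (90° clockwise)) -> North
  L (left (90° counter-clockwise)) -> West
  U (U-turn (180°)) -> East
  R (right (90° clockwise)) -> South
  U (U-turn (180°)) -> North
Final: North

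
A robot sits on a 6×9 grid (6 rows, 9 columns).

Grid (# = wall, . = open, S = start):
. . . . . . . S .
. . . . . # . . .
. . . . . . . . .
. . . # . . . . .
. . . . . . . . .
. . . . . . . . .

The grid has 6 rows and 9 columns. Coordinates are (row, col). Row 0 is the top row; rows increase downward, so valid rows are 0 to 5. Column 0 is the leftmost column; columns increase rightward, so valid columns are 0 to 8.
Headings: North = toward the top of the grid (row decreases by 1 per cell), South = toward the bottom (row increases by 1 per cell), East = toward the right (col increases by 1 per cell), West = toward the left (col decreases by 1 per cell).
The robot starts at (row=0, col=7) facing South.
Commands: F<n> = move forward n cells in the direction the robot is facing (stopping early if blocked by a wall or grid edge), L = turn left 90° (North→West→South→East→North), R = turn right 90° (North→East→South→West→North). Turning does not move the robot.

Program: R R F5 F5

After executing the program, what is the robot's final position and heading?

Start: (row=0, col=7), facing South
  R: turn right, now facing West
  R: turn right, now facing North
  F5: move forward 0/5 (blocked), now at (row=0, col=7)
  F5: move forward 0/5 (blocked), now at (row=0, col=7)
Final: (row=0, col=7), facing North

Answer: Final position: (row=0, col=7), facing North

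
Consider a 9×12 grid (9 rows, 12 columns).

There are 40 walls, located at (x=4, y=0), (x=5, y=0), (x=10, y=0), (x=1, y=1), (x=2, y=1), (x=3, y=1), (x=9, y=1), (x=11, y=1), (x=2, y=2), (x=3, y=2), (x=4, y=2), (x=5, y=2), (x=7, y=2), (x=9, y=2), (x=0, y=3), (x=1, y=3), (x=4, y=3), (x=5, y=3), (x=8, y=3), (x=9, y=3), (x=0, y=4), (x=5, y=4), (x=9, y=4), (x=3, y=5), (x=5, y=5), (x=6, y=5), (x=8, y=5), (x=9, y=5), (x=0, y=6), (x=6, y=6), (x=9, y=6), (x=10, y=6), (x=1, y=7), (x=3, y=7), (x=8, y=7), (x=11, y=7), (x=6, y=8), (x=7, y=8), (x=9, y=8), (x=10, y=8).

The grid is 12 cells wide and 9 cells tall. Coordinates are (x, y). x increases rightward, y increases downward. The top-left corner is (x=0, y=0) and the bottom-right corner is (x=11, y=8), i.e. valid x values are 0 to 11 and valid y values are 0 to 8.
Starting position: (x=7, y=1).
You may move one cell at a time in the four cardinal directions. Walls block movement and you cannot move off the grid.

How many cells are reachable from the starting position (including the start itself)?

Answer: Reachable cells: 46

Derivation:
BFS flood-fill from (x=7, y=1):
  Distance 0: (x=7, y=1)
  Distance 1: (x=7, y=0), (x=6, y=1), (x=8, y=1)
  Distance 2: (x=6, y=0), (x=8, y=0), (x=5, y=1), (x=6, y=2), (x=8, y=2)
  Distance 3: (x=9, y=0), (x=4, y=1), (x=6, y=3)
  Distance 4: (x=7, y=3), (x=6, y=4)
  Distance 5: (x=7, y=4)
  Distance 6: (x=8, y=4), (x=7, y=5)
  Distance 7: (x=7, y=6)
  Distance 8: (x=8, y=6), (x=7, y=7)
  Distance 9: (x=6, y=7)
  Distance 10: (x=5, y=7)
  Distance 11: (x=5, y=6), (x=4, y=7), (x=5, y=8)
  Distance 12: (x=4, y=6), (x=4, y=8)
  Distance 13: (x=4, y=5), (x=3, y=6), (x=3, y=8)
  Distance 14: (x=4, y=4), (x=2, y=6), (x=2, y=8)
  Distance 15: (x=3, y=4), (x=2, y=5), (x=1, y=6), (x=2, y=7), (x=1, y=8)
  Distance 16: (x=3, y=3), (x=2, y=4), (x=1, y=5), (x=0, y=8)
  Distance 17: (x=2, y=3), (x=1, y=4), (x=0, y=5), (x=0, y=7)
Total reachable: 46 (grid has 68 open cells total)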